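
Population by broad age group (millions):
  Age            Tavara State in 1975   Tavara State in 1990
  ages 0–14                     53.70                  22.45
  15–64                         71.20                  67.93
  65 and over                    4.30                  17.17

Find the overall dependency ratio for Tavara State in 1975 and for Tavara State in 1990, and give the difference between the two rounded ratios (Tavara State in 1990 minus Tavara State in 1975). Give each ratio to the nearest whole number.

Tavara State in 1975: 81
Tavara State in 1990: 58
Difference: -23

Tavara State in 1975: (53.70 + 4.30) / 71.20 × 100 = 58.00 / 71.20 × 100 = 81
Tavara State in 1990: (22.45 + 17.17) / 67.93 × 100 = 39.62 / 67.93 × 100 = 58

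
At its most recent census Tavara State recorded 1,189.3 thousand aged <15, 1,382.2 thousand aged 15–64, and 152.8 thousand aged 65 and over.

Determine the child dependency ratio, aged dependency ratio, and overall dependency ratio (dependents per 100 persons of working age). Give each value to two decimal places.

Youth dependency ratio: 86.04
Old-age dependency ratio: 11.05
Total dependency ratio: 97.10

Youth dependency ratio = 1,189.3 / 1,382.2 × 100 = 86.04
Old-age dependency ratio = 152.8 / 1,382.2 × 100 = 11.05
Total dependency ratio = (1,189.3 + 152.8) / 1,382.2 × 100 = 1,342.1 / 1,382.2 × 100 = 97.10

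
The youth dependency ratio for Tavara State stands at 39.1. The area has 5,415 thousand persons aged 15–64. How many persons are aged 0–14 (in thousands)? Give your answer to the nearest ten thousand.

Youth dependency ratio = youth / working-age × 100
39.1 = Y / 5,415 × 100
⇒ 2,120

Aged 0–14: 2,120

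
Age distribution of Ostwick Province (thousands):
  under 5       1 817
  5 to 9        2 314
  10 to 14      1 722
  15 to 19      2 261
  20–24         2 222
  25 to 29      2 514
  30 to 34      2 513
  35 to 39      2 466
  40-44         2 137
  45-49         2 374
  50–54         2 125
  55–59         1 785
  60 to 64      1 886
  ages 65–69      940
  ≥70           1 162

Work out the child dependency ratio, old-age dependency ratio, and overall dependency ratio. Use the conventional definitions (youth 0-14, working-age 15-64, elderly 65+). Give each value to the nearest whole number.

0–14: 1 817 + 2 314 + 1 722 = 5 853
15–64: 2 261 + 2 222 + 2 514 + 2 513 + 2 466 + 2 137 + 2 374 + 2 125 + 1 785 + 1 886 = 22 283
65+: 940 + 1 162 = 2 102
Youth dependency ratio = 5 853 / 22 283 × 100 = 26
Old-age dependency ratio = 2 102 / 22 283 × 100 = 9
Total dependency ratio = (5 853 + 2 102) / 22 283 × 100 = 7 955 / 22 283 × 100 = 36

Youth dependency ratio: 26
Old-age dependency ratio: 9
Total dependency ratio: 36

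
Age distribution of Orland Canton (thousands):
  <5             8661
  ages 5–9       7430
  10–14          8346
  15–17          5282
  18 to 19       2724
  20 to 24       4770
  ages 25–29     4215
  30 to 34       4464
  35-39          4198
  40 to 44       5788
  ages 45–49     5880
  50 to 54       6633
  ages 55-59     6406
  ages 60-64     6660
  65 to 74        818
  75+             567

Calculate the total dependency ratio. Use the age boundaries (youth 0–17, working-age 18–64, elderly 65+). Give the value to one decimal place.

Total dependency ratio: 60.1

0–17: 8661 + 7430 + 8346 + 5282 = 29719
18–64: 2724 + 4770 + 4215 + 4464 + 4198 + 5788 + 5880 + 6633 + 6406 + 6660 = 51738
65+: 818 + 567 = 1385
Total dependency ratio = (29719 + 1385) / 51738 × 100 = 31104 / 51738 × 100 = 60.1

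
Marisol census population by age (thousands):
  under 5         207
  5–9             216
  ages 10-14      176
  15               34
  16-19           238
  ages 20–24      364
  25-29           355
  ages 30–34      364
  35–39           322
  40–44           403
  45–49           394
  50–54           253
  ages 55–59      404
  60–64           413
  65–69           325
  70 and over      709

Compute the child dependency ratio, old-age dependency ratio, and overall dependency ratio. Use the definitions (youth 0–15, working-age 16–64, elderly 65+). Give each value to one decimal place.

0–15: 207 + 216 + 176 + 34 = 633
16–64: 238 + 364 + 355 + 364 + 322 + 403 + 394 + 253 + 404 + 413 = 3510
65+: 325 + 709 = 1034
Youth dependency ratio = 633 / 3510 × 100 = 18.0
Old-age dependency ratio = 1034 / 3510 × 100 = 29.5
Total dependency ratio = (633 + 1034) / 3510 × 100 = 1667 / 3510 × 100 = 47.5

Youth dependency ratio: 18.0
Old-age dependency ratio: 29.5
Total dependency ratio: 47.5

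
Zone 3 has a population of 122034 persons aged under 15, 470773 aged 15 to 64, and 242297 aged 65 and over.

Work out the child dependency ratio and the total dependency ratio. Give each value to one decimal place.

Youth dependency ratio: 25.9
Total dependency ratio: 77.4

Youth dependency ratio = 122034 / 470773 × 100 = 25.9
Total dependency ratio = (122034 + 242297) / 470773 × 100 = 364331 / 470773 × 100 = 77.4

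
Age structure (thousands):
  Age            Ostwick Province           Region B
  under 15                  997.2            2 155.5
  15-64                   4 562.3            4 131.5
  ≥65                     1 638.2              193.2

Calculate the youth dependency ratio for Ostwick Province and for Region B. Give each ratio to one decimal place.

Ostwick Province: 21.9
Region B: 52.2

Ostwick Province: 997.2 / 4 562.3 × 100 = 21.9
Region B: 2 155.5 / 4 131.5 × 100 = 52.2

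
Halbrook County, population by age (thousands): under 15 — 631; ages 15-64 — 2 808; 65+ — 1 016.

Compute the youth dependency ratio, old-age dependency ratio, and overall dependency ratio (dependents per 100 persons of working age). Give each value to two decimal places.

Youth dependency ratio: 22.47
Old-age dependency ratio: 36.18
Total dependency ratio: 58.65

Youth dependency ratio = 631 / 2 808 × 100 = 22.47
Old-age dependency ratio = 1 016 / 2 808 × 100 = 36.18
Total dependency ratio = (631 + 1 016) / 2 808 × 100 = 1 647 / 2 808 × 100 = 58.65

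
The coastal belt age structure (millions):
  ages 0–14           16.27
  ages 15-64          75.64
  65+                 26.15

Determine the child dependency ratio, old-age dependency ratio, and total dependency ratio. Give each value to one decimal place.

Youth dependency ratio = 16.27 / 75.64 × 100 = 21.5
Old-age dependency ratio = 26.15 / 75.64 × 100 = 34.6
Total dependency ratio = (16.27 + 26.15) / 75.64 × 100 = 42.42 / 75.64 × 100 = 56.1

Youth dependency ratio: 21.5
Old-age dependency ratio: 34.6
Total dependency ratio: 56.1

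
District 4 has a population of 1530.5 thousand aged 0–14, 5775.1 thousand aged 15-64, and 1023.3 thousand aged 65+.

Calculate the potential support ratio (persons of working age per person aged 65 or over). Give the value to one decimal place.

Potential support ratio = 5775.1 / 1023.3 = 5.6

Potential support ratio: 5.6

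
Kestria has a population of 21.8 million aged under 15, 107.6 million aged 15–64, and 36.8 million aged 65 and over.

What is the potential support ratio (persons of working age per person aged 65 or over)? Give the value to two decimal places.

Potential support ratio = 107.6 / 36.8 = 2.92

Potential support ratio: 2.92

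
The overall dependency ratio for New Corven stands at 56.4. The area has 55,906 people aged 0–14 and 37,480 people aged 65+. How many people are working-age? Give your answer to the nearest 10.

Working-age: 165,580

Total dependency ratio = (youth + elderly) / working-age × 100
56.4 = (55,906 + 37,480) / W × 100
⇒ 165,580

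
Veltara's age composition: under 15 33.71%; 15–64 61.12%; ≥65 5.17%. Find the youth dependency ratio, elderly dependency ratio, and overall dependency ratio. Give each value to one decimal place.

Youth dependency ratio: 55.2
Old-age dependency ratio: 8.5
Total dependency ratio: 63.6

Youth dependency ratio = 33.71 / 61.12 × 100 = 55.2
Old-age dependency ratio = 5.17 / 61.12 × 100 = 8.5
Total dependency ratio = (33.71 + 5.17) / 61.12 × 100 = 38.88 / 61.12 × 100 = 63.6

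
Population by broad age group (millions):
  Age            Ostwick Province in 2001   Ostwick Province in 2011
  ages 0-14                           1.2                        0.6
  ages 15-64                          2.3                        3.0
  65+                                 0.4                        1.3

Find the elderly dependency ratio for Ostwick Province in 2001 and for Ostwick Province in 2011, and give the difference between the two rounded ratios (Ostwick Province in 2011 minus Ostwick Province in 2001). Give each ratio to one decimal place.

Ostwick Province in 2001: 17.4
Ostwick Province in 2011: 43.3
Difference: +25.9

Ostwick Province in 2001: 0.4 / 2.3 × 100 = 17.4
Ostwick Province in 2011: 1.3 / 3.0 × 100 = 43.3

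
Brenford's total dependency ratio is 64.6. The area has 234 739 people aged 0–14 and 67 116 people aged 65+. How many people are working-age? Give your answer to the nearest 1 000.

Working-age: 467 000

Total dependency ratio = (youth + elderly) / working-age × 100
64.6 = (234 739 + 67 116) / W × 100
⇒ 467 000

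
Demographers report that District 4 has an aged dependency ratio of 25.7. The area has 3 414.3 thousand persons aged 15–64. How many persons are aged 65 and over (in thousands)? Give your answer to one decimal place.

Aged 65 and over: 877.5

Old-age dependency ratio = elderly / working-age × 100
25.7 = E / 3 414.3 × 100
⇒ 877.5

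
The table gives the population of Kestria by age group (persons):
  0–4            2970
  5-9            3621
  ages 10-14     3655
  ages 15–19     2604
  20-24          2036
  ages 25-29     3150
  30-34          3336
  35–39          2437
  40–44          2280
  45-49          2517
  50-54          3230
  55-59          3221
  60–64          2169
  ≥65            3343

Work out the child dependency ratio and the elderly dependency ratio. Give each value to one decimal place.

0–14: 2970 + 3621 + 3655 = 10246
15–64: 2604 + 2036 + 3150 + 3336 + 2437 + 2280 + 2517 + 3230 + 3221 + 2169 = 26980
65+: 3343
Youth dependency ratio = 10246 / 26980 × 100 = 38.0
Old-age dependency ratio = 3343 / 26980 × 100 = 12.4

Youth dependency ratio: 38.0
Old-age dependency ratio: 12.4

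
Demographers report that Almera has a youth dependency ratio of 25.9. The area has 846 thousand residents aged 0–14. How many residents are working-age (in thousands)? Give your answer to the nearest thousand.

Youth dependency ratio = youth / working-age × 100
25.9 = 846 / W × 100
⇒ 3,266

Working-age: 3,266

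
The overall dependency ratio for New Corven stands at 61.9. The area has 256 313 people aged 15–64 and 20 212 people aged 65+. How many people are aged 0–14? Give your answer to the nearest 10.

Aged 0–14: 138 450

Total dependency ratio = (youth + elderly) / working-age × 100
61.9 = (Y + 20 212) / 256 313 × 100
⇒ 138 450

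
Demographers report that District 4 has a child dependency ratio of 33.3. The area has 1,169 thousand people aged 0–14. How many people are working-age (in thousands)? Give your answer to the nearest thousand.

Working-age: 3,511

Youth dependency ratio = youth / working-age × 100
33.3 = 1,169 / W × 100
⇒ 3,511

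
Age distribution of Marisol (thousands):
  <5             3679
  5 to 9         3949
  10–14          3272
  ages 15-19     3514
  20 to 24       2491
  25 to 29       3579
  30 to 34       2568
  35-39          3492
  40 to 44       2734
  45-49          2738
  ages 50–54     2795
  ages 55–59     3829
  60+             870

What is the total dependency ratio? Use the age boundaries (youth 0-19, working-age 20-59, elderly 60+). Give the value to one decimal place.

Total dependency ratio: 63.1

0–19: 3679 + 3949 + 3272 + 3514 = 14414
20–59: 2491 + 3579 + 2568 + 3492 + 2734 + 2738 + 2795 + 3829 = 24226
60+: 870
Total dependency ratio = (14414 + 870) / 24226 × 100 = 15284 / 24226 × 100 = 63.1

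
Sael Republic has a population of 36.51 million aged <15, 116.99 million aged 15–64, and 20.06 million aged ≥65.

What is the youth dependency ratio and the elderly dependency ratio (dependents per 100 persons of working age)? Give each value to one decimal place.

Youth dependency ratio: 31.2
Old-age dependency ratio: 17.1

Youth dependency ratio = 36.51 / 116.99 × 100 = 31.2
Old-age dependency ratio = 20.06 / 116.99 × 100 = 17.1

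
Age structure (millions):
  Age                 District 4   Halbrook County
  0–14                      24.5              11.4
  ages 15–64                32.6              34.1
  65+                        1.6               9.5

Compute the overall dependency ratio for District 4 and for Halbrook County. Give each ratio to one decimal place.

District 4: 80.1
Halbrook County: 61.3

District 4: (24.5 + 1.6) / 32.6 × 100 = 26.1 / 32.6 × 100 = 80.1
Halbrook County: (11.4 + 9.5) / 34.1 × 100 = 20.9 / 34.1 × 100 = 61.3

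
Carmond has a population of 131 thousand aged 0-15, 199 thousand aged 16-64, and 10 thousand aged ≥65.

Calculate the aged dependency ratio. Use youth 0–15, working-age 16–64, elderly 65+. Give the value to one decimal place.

Old-age dependency ratio = 10 / 199 × 100 = 5.0

Old-age dependency ratio: 5.0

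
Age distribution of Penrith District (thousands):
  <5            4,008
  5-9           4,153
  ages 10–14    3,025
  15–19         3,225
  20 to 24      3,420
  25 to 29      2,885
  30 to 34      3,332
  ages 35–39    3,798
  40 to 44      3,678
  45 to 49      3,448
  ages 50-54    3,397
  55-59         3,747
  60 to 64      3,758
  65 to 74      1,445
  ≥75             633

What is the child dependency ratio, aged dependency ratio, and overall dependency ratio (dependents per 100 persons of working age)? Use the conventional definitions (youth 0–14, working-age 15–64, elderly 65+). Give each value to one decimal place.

Youth dependency ratio: 32.2
Old-age dependency ratio: 6.0
Total dependency ratio: 38.2

0–14: 4,008 + 4,153 + 3,025 = 11,186
15–64: 3,225 + 3,420 + 2,885 + 3,332 + 3,798 + 3,678 + 3,448 + 3,397 + 3,747 + 3,758 = 34,688
65+: 1,445 + 633 = 2,078
Youth dependency ratio = 11,186 / 34,688 × 100 = 32.2
Old-age dependency ratio = 2,078 / 34,688 × 100 = 6.0
Total dependency ratio = (11,186 + 2,078) / 34,688 × 100 = 13,264 / 34,688 × 100 = 38.2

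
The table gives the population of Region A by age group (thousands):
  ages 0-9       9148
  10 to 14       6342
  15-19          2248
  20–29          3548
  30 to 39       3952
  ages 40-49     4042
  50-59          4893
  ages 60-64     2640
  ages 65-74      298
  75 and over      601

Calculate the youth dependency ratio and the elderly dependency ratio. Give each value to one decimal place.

0–14: 9148 + 6342 = 15490
15–64: 2248 + 3548 + 3952 + 4042 + 4893 + 2640 = 21323
65+: 298 + 601 = 899
Youth dependency ratio = 15490 / 21323 × 100 = 72.6
Old-age dependency ratio = 899 / 21323 × 100 = 4.2

Youth dependency ratio: 72.6
Old-age dependency ratio: 4.2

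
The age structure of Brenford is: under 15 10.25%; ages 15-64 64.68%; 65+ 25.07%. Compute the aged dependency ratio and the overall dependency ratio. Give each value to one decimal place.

Old-age dependency ratio: 38.8
Total dependency ratio: 54.6

Old-age dependency ratio = 25.07 / 64.68 × 100 = 38.8
Total dependency ratio = (10.25 + 25.07) / 64.68 × 100 = 35.32 / 64.68 × 100 = 54.6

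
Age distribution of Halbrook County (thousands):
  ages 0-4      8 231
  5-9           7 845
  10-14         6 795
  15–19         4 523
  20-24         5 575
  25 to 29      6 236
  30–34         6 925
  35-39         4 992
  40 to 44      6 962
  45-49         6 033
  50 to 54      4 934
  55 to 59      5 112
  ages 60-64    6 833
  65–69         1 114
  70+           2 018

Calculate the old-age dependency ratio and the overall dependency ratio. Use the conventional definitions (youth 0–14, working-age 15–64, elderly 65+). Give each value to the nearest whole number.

Old-age dependency ratio: 5
Total dependency ratio: 45

0–14: 8 231 + 7 845 + 6 795 = 22 871
15–64: 4 523 + 5 575 + 6 236 + 6 925 + 4 992 + 6 962 + 6 033 + 4 934 + 5 112 + 6 833 = 58 125
65+: 1 114 + 2 018 = 3 132
Old-age dependency ratio = 3 132 / 58 125 × 100 = 5
Total dependency ratio = (22 871 + 3 132) / 58 125 × 100 = 26 003 / 58 125 × 100 = 45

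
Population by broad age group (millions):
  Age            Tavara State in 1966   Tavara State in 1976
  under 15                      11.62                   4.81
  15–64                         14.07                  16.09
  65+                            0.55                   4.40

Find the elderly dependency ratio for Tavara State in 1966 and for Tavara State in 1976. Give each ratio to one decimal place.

Tavara State in 1966: 3.9
Tavara State in 1976: 27.3

Tavara State in 1966: 0.55 / 14.07 × 100 = 3.9
Tavara State in 1976: 4.40 / 16.09 × 100 = 27.3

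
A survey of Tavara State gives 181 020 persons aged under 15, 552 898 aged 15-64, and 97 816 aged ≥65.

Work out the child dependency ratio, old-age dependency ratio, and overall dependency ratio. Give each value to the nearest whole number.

Youth dependency ratio: 33
Old-age dependency ratio: 18
Total dependency ratio: 50

Youth dependency ratio = 181 020 / 552 898 × 100 = 33
Old-age dependency ratio = 97 816 / 552 898 × 100 = 18
Total dependency ratio = (181 020 + 97 816) / 552 898 × 100 = 278 836 / 552 898 × 100 = 50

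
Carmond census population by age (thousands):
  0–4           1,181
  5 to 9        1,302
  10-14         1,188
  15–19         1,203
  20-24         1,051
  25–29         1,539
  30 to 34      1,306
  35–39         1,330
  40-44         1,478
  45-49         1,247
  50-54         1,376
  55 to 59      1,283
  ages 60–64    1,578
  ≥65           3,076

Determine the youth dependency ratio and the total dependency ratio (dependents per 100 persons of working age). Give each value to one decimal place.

0–14: 1,181 + 1,302 + 1,188 = 3,671
15–64: 1,203 + 1,051 + 1,539 + 1,306 + 1,330 + 1,478 + 1,247 + 1,376 + 1,283 + 1,578 = 13,391
65+: 3,076
Youth dependency ratio = 3,671 / 13,391 × 100 = 27.4
Total dependency ratio = (3,671 + 3,076) / 13,391 × 100 = 6,747 / 13,391 × 100 = 50.4

Youth dependency ratio: 27.4
Total dependency ratio: 50.4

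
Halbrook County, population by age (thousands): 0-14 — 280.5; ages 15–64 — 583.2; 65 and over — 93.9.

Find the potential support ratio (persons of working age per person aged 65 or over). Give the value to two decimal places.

Potential support ratio: 6.21

Potential support ratio = 583.2 / 93.9 = 6.21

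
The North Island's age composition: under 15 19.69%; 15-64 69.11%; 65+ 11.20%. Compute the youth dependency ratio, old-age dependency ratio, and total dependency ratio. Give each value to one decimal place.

Youth dependency ratio = 19.69 / 69.11 × 100 = 28.5
Old-age dependency ratio = 11.20 / 69.11 × 100 = 16.2
Total dependency ratio = (19.69 + 11.20) / 69.11 × 100 = 30.89 / 69.11 × 100 = 44.7

Youth dependency ratio: 28.5
Old-age dependency ratio: 16.2
Total dependency ratio: 44.7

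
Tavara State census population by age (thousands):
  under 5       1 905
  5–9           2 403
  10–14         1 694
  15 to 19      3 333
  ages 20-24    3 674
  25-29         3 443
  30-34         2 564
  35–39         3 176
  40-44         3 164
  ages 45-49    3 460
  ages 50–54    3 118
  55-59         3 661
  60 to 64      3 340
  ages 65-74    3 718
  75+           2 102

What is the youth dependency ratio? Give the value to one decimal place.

0–14: 1 905 + 2 403 + 1 694 = 6 002
15–64: 3 333 + 3 674 + 3 443 + 2 564 + 3 176 + 3 164 + 3 460 + 3 118 + 3 661 + 3 340 = 32 933
65+: 3 718 + 2 102 = 5 820
Youth dependency ratio = 6 002 / 32 933 × 100 = 18.2

Youth dependency ratio: 18.2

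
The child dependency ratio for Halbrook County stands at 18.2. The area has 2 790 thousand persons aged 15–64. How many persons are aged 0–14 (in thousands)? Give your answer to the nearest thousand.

Aged 0–14: 508

Youth dependency ratio = youth / working-age × 100
18.2 = Y / 2 790 × 100
⇒ 508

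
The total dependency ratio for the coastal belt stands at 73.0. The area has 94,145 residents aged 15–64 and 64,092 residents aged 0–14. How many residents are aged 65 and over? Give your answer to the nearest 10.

Aged 65 and over: 4,630

Total dependency ratio = (youth + elderly) / working-age × 100
73.0 = (64,092 + E) / 94,145 × 100
⇒ 4,630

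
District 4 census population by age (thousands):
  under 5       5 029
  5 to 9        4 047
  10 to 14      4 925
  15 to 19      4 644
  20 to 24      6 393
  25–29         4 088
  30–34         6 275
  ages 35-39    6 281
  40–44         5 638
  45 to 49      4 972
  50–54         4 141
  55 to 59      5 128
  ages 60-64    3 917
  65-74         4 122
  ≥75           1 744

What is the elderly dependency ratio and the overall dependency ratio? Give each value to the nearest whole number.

Old-age dependency ratio: 11
Total dependency ratio: 39

0–14: 5 029 + 4 047 + 4 925 = 14 001
15–64: 4 644 + 6 393 + 4 088 + 6 275 + 6 281 + 5 638 + 4 972 + 4 141 + 5 128 + 3 917 = 51 477
65+: 4 122 + 1 744 = 5 866
Old-age dependency ratio = 5 866 / 51 477 × 100 = 11
Total dependency ratio = (14 001 + 5 866) / 51 477 × 100 = 19 867 / 51 477 × 100 = 39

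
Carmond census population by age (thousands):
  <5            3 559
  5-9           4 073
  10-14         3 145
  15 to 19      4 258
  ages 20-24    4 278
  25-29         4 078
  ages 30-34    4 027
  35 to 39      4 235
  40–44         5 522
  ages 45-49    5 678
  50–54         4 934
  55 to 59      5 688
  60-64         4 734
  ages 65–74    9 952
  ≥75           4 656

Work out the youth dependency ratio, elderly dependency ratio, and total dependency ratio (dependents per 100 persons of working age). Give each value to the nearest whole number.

0–14: 3 559 + 4 073 + 3 145 = 10 777
15–64: 4 258 + 4 278 + 4 078 + 4 027 + 4 235 + 5 522 + 5 678 + 4 934 + 5 688 + 4 734 = 47 432
65+: 9 952 + 4 656 = 14 608
Youth dependency ratio = 10 777 / 47 432 × 100 = 23
Old-age dependency ratio = 14 608 / 47 432 × 100 = 31
Total dependency ratio = (10 777 + 14 608) / 47 432 × 100 = 25 385 / 47 432 × 100 = 54

Youth dependency ratio: 23
Old-age dependency ratio: 31
Total dependency ratio: 54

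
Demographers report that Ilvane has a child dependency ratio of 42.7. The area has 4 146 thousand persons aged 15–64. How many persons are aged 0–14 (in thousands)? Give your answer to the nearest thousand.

Youth dependency ratio = youth / working-age × 100
42.7 = Y / 4 146 × 100
⇒ 1 770

Aged 0–14: 1 770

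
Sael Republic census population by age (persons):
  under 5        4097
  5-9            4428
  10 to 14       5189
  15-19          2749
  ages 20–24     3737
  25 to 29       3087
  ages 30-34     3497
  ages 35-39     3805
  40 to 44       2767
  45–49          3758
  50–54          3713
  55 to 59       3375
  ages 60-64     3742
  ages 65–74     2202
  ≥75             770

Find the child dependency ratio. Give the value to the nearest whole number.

Youth dependency ratio: 40

0–14: 4097 + 4428 + 5189 = 13714
15–64: 2749 + 3737 + 3087 + 3497 + 3805 + 2767 + 3758 + 3713 + 3375 + 3742 = 34230
65+: 2202 + 770 = 2972
Youth dependency ratio = 13714 / 34230 × 100 = 40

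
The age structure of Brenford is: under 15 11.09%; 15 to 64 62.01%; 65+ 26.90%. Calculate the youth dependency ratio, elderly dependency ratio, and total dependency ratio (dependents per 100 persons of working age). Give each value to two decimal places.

Youth dependency ratio: 17.88
Old-age dependency ratio: 43.38
Total dependency ratio: 61.26

Youth dependency ratio = 11.09 / 62.01 × 100 = 17.88
Old-age dependency ratio = 26.90 / 62.01 × 100 = 43.38
Total dependency ratio = (11.09 + 26.90) / 62.01 × 100 = 37.99 / 62.01 × 100 = 61.26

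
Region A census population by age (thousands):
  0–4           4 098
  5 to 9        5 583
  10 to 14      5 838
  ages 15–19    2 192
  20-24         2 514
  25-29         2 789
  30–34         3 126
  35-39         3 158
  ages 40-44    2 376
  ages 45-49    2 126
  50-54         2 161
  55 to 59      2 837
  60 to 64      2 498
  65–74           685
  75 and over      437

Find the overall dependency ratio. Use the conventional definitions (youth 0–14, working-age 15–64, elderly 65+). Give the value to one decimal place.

0–14: 4 098 + 5 583 + 5 838 = 15 519
15–64: 2 192 + 2 514 + 2 789 + 3 126 + 3 158 + 2 376 + 2 126 + 2 161 + 2 837 + 2 498 = 25 777
65+: 685 + 437 = 1 122
Total dependency ratio = (15 519 + 1 122) / 25 777 × 100 = 16 641 / 25 777 × 100 = 64.6

Total dependency ratio: 64.6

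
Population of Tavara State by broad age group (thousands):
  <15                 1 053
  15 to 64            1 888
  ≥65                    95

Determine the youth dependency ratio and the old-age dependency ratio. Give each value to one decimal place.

Youth dependency ratio = 1 053 / 1 888 × 100 = 55.8
Old-age dependency ratio = 95 / 1 888 × 100 = 5.0

Youth dependency ratio: 55.8
Old-age dependency ratio: 5.0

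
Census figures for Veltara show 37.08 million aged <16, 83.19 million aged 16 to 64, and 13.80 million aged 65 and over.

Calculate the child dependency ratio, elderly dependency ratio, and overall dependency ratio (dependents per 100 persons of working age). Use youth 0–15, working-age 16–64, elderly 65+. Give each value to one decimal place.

Youth dependency ratio: 44.6
Old-age dependency ratio: 16.6
Total dependency ratio: 61.2

Youth dependency ratio = 37.08 / 83.19 × 100 = 44.6
Old-age dependency ratio = 13.80 / 83.19 × 100 = 16.6
Total dependency ratio = (37.08 + 13.80) / 83.19 × 100 = 50.88 / 83.19 × 100 = 61.2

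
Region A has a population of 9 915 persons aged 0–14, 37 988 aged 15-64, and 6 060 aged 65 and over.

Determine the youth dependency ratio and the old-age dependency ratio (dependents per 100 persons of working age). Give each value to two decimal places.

Youth dependency ratio = 9 915 / 37 988 × 100 = 26.10
Old-age dependency ratio = 6 060 / 37 988 × 100 = 15.95

Youth dependency ratio: 26.10
Old-age dependency ratio: 15.95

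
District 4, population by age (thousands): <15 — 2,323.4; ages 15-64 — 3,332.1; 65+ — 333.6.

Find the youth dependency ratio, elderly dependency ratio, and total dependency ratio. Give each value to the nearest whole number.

Youth dependency ratio: 70
Old-age dependency ratio: 10
Total dependency ratio: 80

Youth dependency ratio = 2,323.4 / 3,332.1 × 100 = 70
Old-age dependency ratio = 333.6 / 3,332.1 × 100 = 10
Total dependency ratio = (2,323.4 + 333.6) / 3,332.1 × 100 = 2,657.0 / 3,332.1 × 100 = 80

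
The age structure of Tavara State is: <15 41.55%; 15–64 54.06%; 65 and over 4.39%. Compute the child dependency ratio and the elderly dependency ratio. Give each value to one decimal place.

Youth dependency ratio: 76.9
Old-age dependency ratio: 8.1

Youth dependency ratio = 41.55 / 54.06 × 100 = 76.9
Old-age dependency ratio = 4.39 / 54.06 × 100 = 8.1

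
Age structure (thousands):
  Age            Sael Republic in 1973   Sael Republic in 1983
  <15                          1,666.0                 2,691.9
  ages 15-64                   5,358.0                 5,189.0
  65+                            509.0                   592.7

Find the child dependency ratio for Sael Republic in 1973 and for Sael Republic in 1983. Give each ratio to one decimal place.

Sael Republic in 1973: 1,666.0 / 5,358.0 × 100 = 31.1
Sael Republic in 1983: 2,691.9 / 5,189.0 × 100 = 51.9

Sael Republic in 1973: 31.1
Sael Republic in 1983: 51.9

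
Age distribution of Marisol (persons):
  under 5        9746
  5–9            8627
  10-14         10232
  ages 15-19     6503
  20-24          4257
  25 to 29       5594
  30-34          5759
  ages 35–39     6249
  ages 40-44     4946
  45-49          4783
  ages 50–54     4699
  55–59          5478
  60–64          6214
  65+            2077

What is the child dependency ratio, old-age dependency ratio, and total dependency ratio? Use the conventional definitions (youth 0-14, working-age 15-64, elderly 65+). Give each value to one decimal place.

Youth dependency ratio: 52.5
Old-age dependency ratio: 3.8
Total dependency ratio: 56.3

0–14: 9746 + 8627 + 10232 = 28605
15–64: 6503 + 4257 + 5594 + 5759 + 6249 + 4946 + 4783 + 4699 + 5478 + 6214 = 54482
65+: 2077
Youth dependency ratio = 28605 / 54482 × 100 = 52.5
Old-age dependency ratio = 2077 / 54482 × 100 = 3.8
Total dependency ratio = (28605 + 2077) / 54482 × 100 = 30682 / 54482 × 100 = 56.3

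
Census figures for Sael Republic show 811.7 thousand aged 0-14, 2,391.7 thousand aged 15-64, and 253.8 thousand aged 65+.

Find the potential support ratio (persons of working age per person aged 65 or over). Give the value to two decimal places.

Potential support ratio = 2,391.7 / 253.8 = 9.42

Potential support ratio: 9.42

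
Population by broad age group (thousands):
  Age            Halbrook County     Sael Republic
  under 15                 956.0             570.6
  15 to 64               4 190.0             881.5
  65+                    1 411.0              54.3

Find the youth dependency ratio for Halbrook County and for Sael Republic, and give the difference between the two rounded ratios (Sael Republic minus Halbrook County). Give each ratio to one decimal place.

Halbrook County: 22.8
Sael Republic: 64.7
Difference: +41.9

Halbrook County: 956.0 / 4 190.0 × 100 = 22.8
Sael Republic: 570.6 / 881.5 × 100 = 64.7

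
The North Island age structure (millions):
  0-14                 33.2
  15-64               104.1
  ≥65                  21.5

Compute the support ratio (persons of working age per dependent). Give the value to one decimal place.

Support ratio = 104.1 / (33.2 + 21.5) = 104.1 / 54.7 = 1.9

Support ratio: 1.9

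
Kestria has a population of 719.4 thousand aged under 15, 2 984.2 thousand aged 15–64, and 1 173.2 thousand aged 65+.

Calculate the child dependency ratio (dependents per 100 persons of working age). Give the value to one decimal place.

Youth dependency ratio = 719.4 / 2 984.2 × 100 = 24.1

Youth dependency ratio: 24.1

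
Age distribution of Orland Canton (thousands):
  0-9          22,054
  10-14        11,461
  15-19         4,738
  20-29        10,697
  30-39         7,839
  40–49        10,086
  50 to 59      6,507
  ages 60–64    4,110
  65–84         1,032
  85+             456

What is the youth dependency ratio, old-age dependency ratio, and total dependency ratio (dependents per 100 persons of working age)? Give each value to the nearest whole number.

0–14: 22,054 + 11,461 = 33,515
15–64: 4,738 + 10,697 + 7,839 + 10,086 + 6,507 + 4,110 = 43,977
65+: 1,032 + 456 = 1,488
Youth dependency ratio = 33,515 / 43,977 × 100 = 76
Old-age dependency ratio = 1,488 / 43,977 × 100 = 3
Total dependency ratio = (33,515 + 1,488) / 43,977 × 100 = 35,003 / 43,977 × 100 = 80

Youth dependency ratio: 76
Old-age dependency ratio: 3
Total dependency ratio: 80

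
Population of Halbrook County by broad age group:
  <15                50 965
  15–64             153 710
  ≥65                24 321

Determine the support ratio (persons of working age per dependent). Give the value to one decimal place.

Support ratio = 153 710 / (50 965 + 24 321) = 153 710 / 75 286 = 2.0

Support ratio: 2.0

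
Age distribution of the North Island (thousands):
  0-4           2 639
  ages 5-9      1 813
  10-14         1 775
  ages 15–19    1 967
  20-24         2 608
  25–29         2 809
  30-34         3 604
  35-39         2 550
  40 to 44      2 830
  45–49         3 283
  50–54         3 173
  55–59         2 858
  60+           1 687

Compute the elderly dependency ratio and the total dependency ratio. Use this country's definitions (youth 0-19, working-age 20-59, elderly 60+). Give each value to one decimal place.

Old-age dependency ratio: 7.1
Total dependency ratio: 41.7

0–19: 2 639 + 1 813 + 1 775 + 1 967 = 8 194
20–59: 2 608 + 2 809 + 3 604 + 2 550 + 2 830 + 3 283 + 3 173 + 2 858 = 23 715
60+: 1 687
Old-age dependency ratio = 1 687 / 23 715 × 100 = 7.1
Total dependency ratio = (8 194 + 1 687) / 23 715 × 100 = 9 881 / 23 715 × 100 = 41.7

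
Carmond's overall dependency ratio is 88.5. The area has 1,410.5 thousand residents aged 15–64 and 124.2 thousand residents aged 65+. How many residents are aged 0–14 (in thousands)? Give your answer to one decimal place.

Aged 0–14: 1,124.1

Total dependency ratio = (youth + elderly) / working-age × 100
88.5 = (Y + 124.2) / 1,410.5 × 100
⇒ 1,124.1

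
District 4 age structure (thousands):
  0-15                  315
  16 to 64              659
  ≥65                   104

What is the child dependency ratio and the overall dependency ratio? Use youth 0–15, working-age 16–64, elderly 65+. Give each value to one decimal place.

Youth dependency ratio = 315 / 659 × 100 = 47.8
Total dependency ratio = (315 + 104) / 659 × 100 = 419 / 659 × 100 = 63.6

Youth dependency ratio: 47.8
Total dependency ratio: 63.6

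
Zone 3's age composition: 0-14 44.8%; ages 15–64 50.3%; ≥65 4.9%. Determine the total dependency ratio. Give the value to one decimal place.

Total dependency ratio: 98.8

Total dependency ratio = (44.8 + 4.9) / 50.3 × 100 = 49.7 / 50.3 × 100 = 98.8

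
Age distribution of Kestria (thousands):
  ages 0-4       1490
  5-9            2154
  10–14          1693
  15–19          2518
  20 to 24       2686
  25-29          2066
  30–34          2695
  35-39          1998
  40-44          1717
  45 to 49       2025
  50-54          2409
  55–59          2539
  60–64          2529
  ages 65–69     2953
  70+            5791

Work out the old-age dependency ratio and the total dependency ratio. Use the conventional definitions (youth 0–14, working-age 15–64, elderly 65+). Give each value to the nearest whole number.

0–14: 1490 + 2154 + 1693 = 5337
15–64: 2518 + 2686 + 2066 + 2695 + 1998 + 1717 + 2025 + 2409 + 2539 + 2529 = 23182
65+: 2953 + 5791 = 8744
Old-age dependency ratio = 8744 / 23182 × 100 = 38
Total dependency ratio = (5337 + 8744) / 23182 × 100 = 14081 / 23182 × 100 = 61

Old-age dependency ratio: 38
Total dependency ratio: 61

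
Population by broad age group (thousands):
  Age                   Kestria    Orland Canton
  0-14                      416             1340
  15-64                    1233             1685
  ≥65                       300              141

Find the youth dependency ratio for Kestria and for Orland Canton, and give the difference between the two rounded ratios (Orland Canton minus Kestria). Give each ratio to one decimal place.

Kestria: 416 / 1233 × 100 = 33.7
Orland Canton: 1340 / 1685 × 100 = 79.5

Kestria: 33.7
Orland Canton: 79.5
Difference: +45.8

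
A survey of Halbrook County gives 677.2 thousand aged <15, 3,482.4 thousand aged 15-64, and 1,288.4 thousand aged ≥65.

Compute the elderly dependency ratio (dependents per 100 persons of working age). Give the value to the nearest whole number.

Old-age dependency ratio = 1,288.4 / 3,482.4 × 100 = 37

Old-age dependency ratio: 37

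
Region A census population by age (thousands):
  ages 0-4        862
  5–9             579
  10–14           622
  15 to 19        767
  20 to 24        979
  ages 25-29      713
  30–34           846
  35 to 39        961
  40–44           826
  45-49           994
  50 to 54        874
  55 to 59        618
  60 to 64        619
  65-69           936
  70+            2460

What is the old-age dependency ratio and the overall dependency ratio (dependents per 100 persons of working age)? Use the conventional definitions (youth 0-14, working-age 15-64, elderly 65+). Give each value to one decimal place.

0–14: 862 + 579 + 622 = 2063
15–64: 767 + 979 + 713 + 846 + 961 + 826 + 994 + 874 + 618 + 619 = 8197
65+: 936 + 2460 = 3396
Old-age dependency ratio = 3396 / 8197 × 100 = 41.4
Total dependency ratio = (2063 + 3396) / 8197 × 100 = 5459 / 8197 × 100 = 66.6

Old-age dependency ratio: 41.4
Total dependency ratio: 66.6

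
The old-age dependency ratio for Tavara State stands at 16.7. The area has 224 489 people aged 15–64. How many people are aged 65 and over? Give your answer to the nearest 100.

Aged 65 and over: 37 500

Old-age dependency ratio = elderly / working-age × 100
16.7 = E / 224 489 × 100
⇒ 37 500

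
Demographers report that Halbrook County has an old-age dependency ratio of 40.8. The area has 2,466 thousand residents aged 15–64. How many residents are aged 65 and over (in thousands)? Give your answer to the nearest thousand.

Aged 65 and over: 1,006

Old-age dependency ratio = elderly / working-age × 100
40.8 = E / 2,466 × 100
⇒ 1,006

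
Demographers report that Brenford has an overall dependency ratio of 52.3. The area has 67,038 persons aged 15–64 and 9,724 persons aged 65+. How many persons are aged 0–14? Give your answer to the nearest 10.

Aged 0–14: 25,340

Total dependency ratio = (youth + elderly) / working-age × 100
52.3 = (Y + 9,724) / 67,038 × 100
⇒ 25,340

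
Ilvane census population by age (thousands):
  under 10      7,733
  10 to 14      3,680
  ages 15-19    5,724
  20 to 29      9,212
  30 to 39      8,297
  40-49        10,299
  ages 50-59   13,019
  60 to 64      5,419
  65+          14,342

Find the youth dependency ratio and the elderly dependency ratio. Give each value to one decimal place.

Youth dependency ratio: 22.0
Old-age dependency ratio: 27.6

0–14: 7,733 + 3,680 = 11,413
15–64: 5,724 + 9,212 + 8,297 + 10,299 + 13,019 + 5,419 = 51,970
65+: 14,342
Youth dependency ratio = 11,413 / 51,970 × 100 = 22.0
Old-age dependency ratio = 14,342 / 51,970 × 100 = 27.6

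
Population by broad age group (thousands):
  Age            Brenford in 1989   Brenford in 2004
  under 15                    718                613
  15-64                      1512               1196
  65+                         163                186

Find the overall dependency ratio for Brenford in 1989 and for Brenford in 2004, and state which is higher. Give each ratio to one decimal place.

Brenford in 1989: 58.3
Brenford in 2004: 66.8
Higher: Brenford in 2004

Brenford in 1989: (718 + 163) / 1512 × 100 = 881 / 1512 × 100 = 58.3
Brenford in 2004: (613 + 186) / 1196 × 100 = 799 / 1196 × 100 = 66.8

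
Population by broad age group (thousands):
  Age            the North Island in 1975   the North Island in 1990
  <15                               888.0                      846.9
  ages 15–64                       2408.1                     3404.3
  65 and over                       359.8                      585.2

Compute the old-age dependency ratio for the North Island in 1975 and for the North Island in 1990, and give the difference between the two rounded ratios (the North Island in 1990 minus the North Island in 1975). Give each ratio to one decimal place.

the North Island in 1975: 14.9
the North Island in 1990: 17.2
Difference: +2.3

the North Island in 1975: 359.8 / 2408.1 × 100 = 14.9
the North Island in 1990: 585.2 / 3404.3 × 100 = 17.2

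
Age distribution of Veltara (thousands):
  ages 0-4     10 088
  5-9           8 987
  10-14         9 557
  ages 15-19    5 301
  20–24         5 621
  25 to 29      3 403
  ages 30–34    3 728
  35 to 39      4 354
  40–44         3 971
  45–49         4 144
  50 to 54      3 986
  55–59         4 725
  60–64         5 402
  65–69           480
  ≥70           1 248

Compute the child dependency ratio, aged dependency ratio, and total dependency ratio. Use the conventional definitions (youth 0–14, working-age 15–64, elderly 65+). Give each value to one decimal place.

Youth dependency ratio: 64.1
Old-age dependency ratio: 3.9
Total dependency ratio: 68.0

0–14: 10 088 + 8 987 + 9 557 = 28 632
15–64: 5 301 + 5 621 + 3 403 + 3 728 + 4 354 + 3 971 + 4 144 + 3 986 + 4 725 + 5 402 = 44 635
65+: 480 + 1 248 = 1 728
Youth dependency ratio = 28 632 / 44 635 × 100 = 64.1
Old-age dependency ratio = 1 728 / 44 635 × 100 = 3.9
Total dependency ratio = (28 632 + 1 728) / 44 635 × 100 = 30 360 / 44 635 × 100 = 68.0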